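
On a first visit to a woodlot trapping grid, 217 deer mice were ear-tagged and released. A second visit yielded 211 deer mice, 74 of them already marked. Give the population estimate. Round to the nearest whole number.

N ≈ 619

If marked individuals mix randomly, R/C ≈ M/N, giving N ≈ M·C/R.
N = (217 × 211) / 74 = 45787 / 74 ≈ 618.7 → 619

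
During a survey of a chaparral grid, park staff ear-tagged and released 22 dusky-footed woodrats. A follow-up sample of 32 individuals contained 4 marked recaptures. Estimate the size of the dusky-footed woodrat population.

N = 176

N = (22 × 32) / 4 = 704 / 4 = 176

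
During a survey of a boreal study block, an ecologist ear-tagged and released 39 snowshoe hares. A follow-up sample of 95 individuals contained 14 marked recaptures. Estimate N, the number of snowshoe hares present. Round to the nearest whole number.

The marked fraction in the recapture sample should equal the marked fraction in the population: 14/95 = 39/N.
N = (39 × 95) / 14 = 3705 / 14 ≈ 264.6 → 265

N ≈ 265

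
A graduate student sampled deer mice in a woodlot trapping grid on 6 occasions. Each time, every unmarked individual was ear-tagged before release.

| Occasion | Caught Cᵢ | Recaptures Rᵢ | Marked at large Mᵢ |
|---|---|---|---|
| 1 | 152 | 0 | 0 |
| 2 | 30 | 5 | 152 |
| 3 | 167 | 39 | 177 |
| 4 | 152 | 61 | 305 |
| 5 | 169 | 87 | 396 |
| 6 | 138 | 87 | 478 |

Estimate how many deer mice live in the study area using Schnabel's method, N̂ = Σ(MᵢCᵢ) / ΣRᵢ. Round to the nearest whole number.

Σ MᵢCᵢ = 0·152 + 152·30 + 177·167 + 305·152 + 396·169 + 478·138 = 0 + 4560 + 29559 + 46360 + 66924 + 65964 = 213367
Σ Rᵢ = 0 + 5 + 39 + 61 + 87 + 87 = 279
N̂ = 213367 / 279 ≈ 764.8 → 765

N ≈ 765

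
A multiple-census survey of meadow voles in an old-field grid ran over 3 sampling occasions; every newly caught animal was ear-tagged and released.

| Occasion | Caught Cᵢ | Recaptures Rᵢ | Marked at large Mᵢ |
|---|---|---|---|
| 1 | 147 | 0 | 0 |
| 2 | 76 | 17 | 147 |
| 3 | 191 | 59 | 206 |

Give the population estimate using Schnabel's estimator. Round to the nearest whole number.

N ≈ 665

Σ MᵢCᵢ = 0·147 + 147·76 + 206·191 = 0 + 11172 + 39346 = 50518
Σ Rᵢ = 0 + 17 + 59 = 76
N̂ = 50518 / 76 ≈ 664.7 → 665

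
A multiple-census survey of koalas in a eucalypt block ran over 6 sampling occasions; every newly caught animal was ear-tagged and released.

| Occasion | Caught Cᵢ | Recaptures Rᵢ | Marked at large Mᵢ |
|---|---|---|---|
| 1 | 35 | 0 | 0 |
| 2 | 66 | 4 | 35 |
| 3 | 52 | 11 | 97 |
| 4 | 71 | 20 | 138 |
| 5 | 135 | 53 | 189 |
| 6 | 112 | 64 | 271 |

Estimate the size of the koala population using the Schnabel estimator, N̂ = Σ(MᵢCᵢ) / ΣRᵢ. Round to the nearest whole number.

N ≈ 480

Σ MᵢCᵢ = 0·35 + 35·66 + 97·52 + 138·71 + 189·135 + 271·112 = 0 + 2310 + 5044 + 9798 + 25515 + 30352 = 73019
Σ Rᵢ = 0 + 4 + 11 + 20 + 53 + 64 = 152
N̂ = 73019 / 152 ≈ 480.4 → 480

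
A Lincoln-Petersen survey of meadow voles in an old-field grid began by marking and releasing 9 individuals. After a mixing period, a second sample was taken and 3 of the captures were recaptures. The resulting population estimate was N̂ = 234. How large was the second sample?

From N = M·C/R: C = N·R / M = 234·3 / 9 = 702 / 9 = 78.

C = 78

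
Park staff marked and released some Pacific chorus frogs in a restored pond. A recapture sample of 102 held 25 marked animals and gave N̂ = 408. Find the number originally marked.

M = 100

From N = M·C/R: M = N·R / C = 408·25 / 102 = 10200 / 102 = 100.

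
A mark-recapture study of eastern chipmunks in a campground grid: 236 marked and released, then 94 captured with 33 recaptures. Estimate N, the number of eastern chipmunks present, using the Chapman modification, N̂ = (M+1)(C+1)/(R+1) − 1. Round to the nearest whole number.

N̂ = (236+1)(94+1)/(33+1) − 1 = 237·95/34 − 1
= 22515/34 − 1 ≈ 662.2 − 1 ≈ 661.2 → 661

N ≈ 661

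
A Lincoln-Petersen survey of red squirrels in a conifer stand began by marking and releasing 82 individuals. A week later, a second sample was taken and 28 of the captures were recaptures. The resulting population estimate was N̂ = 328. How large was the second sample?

From N = M·C/R: C = N·R / M = 328·28 / 82 = 9184 / 82 = 112.

C = 112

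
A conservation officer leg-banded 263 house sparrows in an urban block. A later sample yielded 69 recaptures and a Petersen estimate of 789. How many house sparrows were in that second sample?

From N = M·C/R: C = N·R / M = 789·69 / 263 = 54441 / 263 = 207.

C = 207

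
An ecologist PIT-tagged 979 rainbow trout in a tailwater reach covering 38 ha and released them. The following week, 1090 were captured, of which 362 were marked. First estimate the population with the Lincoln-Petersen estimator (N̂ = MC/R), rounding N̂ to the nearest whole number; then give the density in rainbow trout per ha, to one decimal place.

density ≈ 77.6 rainbow trout per ha

N̂ = 979·1090/362 = 1067110/362 ≈ 2947.8 → 2948
Density = N̂ / area = 2948 / 38 ≈ 77.58 → 77.6 per ha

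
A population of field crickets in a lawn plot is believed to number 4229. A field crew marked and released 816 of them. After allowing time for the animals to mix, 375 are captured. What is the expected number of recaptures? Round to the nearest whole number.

Expected recaptures E[R] = M·C / N.
E[R] = 816 × 375 / 4229 = 306000 / 4229 ≈ 72.4 → 72

expected recaptures ≈ 72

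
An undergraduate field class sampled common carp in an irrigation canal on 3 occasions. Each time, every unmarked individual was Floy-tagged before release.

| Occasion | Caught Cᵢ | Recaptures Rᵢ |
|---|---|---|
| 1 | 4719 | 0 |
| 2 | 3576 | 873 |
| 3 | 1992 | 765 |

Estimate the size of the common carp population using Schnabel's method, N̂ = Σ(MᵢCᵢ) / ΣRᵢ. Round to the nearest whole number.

Marked at large before each occasion: Mᵢ = Σⱼ<ᵢ (Cⱼ − Rⱼ) → M1=0, M2=4719, M3=7422
Σ MᵢCᵢ = 0·4719 + 4719·3576 + 7422·1992 = 0 + 16875144 + 14784624 = 31659768
Σ Rᵢ = 0 + 873 + 765 = 1638
N̂ = 31659768 / 1638 ≈ 19328.3 → 19328

N ≈ 19,328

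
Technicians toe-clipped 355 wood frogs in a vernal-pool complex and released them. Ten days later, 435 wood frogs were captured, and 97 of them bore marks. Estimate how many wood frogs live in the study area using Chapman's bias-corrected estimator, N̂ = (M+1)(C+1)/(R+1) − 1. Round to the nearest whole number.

N ≈ 1583

N̂ = (355+1)(435+1)/(97+1) − 1 = 356·436/98 − 1
= 155216/98 − 1 ≈ 1583.8 − 1 ≈ 1582.8 → 1583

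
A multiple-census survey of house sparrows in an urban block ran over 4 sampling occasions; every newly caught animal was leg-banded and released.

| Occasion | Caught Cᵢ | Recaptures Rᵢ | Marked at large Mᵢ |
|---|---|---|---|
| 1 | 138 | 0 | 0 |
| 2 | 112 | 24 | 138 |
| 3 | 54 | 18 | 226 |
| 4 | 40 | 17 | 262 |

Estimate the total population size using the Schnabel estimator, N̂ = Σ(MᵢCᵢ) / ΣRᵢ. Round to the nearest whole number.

Σ MᵢCᵢ = 0·138 + 138·112 + 226·54 + 262·40 = 0 + 15456 + 12204 + 10480 = 38140
Σ Rᵢ = 0 + 24 + 18 + 17 = 59
N̂ = 38140 / 59 ≈ 646.4 → 646

N ≈ 646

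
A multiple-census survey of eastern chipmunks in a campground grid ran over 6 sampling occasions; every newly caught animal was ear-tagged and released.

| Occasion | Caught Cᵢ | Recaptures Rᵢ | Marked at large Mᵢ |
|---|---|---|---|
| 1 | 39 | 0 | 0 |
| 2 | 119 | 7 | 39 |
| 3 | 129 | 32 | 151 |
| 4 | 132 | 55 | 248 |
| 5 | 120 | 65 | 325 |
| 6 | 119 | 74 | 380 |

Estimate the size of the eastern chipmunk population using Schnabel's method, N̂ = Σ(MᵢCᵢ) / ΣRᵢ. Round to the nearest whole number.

Σ MᵢCᵢ = 0·39 + 39·119 + 151·129 + 248·132 + 325·120 + 380·119 = 0 + 4641 + 19479 + 32736 + 39000 + 45220 = 141076
Σ Rᵢ = 0 + 7 + 32 + 55 + 65 + 74 = 233
N̂ = 141076 / 233 ≈ 605.48 → 605

N ≈ 605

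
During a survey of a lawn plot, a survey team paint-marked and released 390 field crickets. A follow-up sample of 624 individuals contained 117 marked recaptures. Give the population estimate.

N = 2080

If marked individuals mix randomly, R/C ≈ M/N, giving N ≈ M·C/R.
N = (390 × 624) / 117 = 243360 / 117 = 2080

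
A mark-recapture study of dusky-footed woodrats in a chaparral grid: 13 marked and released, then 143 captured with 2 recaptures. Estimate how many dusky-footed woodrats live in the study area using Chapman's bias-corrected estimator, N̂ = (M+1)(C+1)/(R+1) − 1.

N = 671

N̂ = (13+1)(143+1)/(2+1) − 1 = 14·144/3 − 1
= 2016/3 − 1 = 672 − 1 = 671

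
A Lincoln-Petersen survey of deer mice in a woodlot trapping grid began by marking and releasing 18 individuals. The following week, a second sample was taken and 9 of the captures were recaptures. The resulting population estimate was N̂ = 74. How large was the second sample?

From N = M·C/R: C = N·R / M = 74·9 / 18 = 666 / 18 = 37.

C = 37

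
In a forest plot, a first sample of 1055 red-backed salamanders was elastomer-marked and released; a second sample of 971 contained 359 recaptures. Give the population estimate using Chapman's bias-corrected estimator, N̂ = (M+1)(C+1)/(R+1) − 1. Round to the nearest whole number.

N ≈ 2850

N̂ = (1055+1)(971+1)/(359+1) − 1 = 1056·972/360 − 1
= 1026432/360 − 1 ≈ 2851.2 − 1 ≈ 2850.2 → 2850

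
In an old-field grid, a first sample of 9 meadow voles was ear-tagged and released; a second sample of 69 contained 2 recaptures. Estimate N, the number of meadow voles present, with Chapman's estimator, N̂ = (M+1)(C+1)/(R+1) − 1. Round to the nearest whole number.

N̂ = (9+1)(69+1)/(2+1) − 1 = 10·70/3 − 1
= 700/3 − 1 ≈ 233.3 − 1 ≈ 232.3 → 232

N ≈ 232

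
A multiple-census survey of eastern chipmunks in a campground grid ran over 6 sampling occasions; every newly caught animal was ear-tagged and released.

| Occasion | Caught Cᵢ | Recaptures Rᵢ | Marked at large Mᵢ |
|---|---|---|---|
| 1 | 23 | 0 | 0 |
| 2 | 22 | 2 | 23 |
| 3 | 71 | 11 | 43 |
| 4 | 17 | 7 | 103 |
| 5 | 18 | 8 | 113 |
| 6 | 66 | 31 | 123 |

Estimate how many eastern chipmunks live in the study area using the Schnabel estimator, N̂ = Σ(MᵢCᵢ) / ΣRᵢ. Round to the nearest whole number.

Σ MᵢCᵢ = 0·23 + 23·22 + 43·71 + 103·17 + 113·18 + 123·66 = 0 + 506 + 3053 + 1751 + 2034 + 8118 = 15462
Σ Rᵢ = 0 + 2 + 11 + 7 + 8 + 31 = 59
N̂ = 15462 / 59 ≈ 262.1 → 262

N ≈ 262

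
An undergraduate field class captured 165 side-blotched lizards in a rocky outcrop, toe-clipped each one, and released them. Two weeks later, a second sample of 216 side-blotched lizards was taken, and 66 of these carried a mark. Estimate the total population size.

N = 540

Lincoln-Petersen assumes M/N = R/C, so N = M·C / R.
N = (165 × 216) / 66 = 35640 / 66 = 540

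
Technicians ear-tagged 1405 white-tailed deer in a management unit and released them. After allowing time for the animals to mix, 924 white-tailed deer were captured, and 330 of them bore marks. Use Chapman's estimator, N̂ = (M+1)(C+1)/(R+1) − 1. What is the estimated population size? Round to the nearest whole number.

N̂ = (1405+1)(924+1)/(330+1) − 1 = 1406·925/331 − 1
= 1300550/331 − 1 ≈ 3929.2 − 1 ≈ 3928.2 → 3928

N ≈ 3928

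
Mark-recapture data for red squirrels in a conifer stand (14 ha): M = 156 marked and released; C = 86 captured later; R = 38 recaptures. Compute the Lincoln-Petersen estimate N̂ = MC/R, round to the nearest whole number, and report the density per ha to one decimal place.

density ≈ 25.2 red squirrels per ha

N̂ = 156·86/38 = 13416/38 ≈ 353.1 → 353
Density = N̂ / area = 353 / 14 ≈ 25.21 → 25.2 per ha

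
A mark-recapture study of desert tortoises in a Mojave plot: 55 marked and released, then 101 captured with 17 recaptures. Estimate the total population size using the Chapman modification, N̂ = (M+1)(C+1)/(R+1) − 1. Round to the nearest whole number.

N̂ = (55+1)(101+1)/(17+1) − 1 = 56·102/18 − 1
= 5712/18 − 1 ≈ 317.3 − 1 ≈ 316.3 → 316

N ≈ 316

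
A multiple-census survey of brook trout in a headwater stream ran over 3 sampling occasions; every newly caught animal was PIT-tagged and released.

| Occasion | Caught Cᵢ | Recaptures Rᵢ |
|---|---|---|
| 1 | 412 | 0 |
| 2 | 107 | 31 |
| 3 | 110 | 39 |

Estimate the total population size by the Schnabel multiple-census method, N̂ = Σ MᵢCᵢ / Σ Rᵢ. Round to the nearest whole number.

Marked at large before each occasion: Mᵢ = Σⱼ<ᵢ (Cⱼ − Rⱼ) → M1=0, M2=412, M3=488
Σ MᵢCᵢ = 0·412 + 412·107 + 488·110 = 0 + 44084 + 53680 = 97764
Σ Rᵢ = 0 + 31 + 39 = 70
N̂ = 97764 / 70 ≈ 1396.6 → 1397

N ≈ 1397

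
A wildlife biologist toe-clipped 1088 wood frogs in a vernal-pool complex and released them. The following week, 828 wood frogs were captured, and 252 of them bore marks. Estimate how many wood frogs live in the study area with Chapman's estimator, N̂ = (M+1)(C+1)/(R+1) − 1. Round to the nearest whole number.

N ≈ 3567

N̂ = (1088+1)(828+1)/(252+1) − 1 = 1089·829/253 − 1
= 902781/253 − 1 ≈ 3568.3 − 1 ≈ 3567.3 → 3567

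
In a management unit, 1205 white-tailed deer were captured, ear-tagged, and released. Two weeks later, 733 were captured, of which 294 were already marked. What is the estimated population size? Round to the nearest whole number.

The marked fraction in the recapture sample should equal the marked fraction in the population: 294/733 = 1205/N.
N = (1205 × 733) / 294 = 883265 / 294 ≈ 3004.3 → 3004

N ≈ 3004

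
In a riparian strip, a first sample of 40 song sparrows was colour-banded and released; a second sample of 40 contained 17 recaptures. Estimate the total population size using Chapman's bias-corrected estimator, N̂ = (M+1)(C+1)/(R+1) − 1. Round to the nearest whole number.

N ≈ 92

N̂ = (40+1)(40+1)/(17+1) − 1 = 41·41/18 − 1
= 1681/18 − 1 ≈ 93.4 − 1 ≈ 92.4 → 92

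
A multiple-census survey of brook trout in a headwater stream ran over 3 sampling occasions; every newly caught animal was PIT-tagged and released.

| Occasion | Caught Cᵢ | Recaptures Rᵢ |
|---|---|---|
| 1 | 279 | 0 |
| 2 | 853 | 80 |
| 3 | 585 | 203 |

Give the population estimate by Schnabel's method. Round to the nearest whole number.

Marked at large before each occasion: Mᵢ = Σⱼ<ᵢ (Cⱼ − Rⱼ) → M1=0, M2=279, M3=1052
Σ MᵢCᵢ = 0·279 + 279·853 + 1052·585 = 0 + 237987 + 615420 = 853407
Σ Rᵢ = 0 + 80 + 203 = 283
N̂ = 853407 / 283 ≈ 3015.6 → 3016

N ≈ 3016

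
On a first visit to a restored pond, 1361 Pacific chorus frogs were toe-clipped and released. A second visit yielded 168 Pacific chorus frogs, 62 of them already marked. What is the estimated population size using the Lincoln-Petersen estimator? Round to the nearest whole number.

If marked individuals mix randomly, R/C ≈ M/N, giving N ≈ M·C/R.
N = (1361 × 168) / 62 = 228648 / 62 ≈ 3687.9 → 3688

N ≈ 3688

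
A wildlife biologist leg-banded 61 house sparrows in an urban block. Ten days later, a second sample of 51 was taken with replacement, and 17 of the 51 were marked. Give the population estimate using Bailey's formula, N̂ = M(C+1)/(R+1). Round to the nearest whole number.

N ≈ 176

N̂ = 61·(51+1)/(17+1) = 61·52/18 = 3172/18 ≈ 176.2 → 176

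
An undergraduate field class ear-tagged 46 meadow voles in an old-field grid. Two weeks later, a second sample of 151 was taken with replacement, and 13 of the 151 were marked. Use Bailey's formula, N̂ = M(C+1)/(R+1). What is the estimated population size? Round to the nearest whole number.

N̂ = 46·(151+1)/(13+1) = 46·152/14 = 6992/14 ≈ 499.4 → 499

N ≈ 499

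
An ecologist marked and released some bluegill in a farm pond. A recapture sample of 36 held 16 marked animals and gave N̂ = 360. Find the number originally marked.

From N = M·C/R: M = N·R / C = 360·16 / 36 = 5760 / 36 = 160.

M = 160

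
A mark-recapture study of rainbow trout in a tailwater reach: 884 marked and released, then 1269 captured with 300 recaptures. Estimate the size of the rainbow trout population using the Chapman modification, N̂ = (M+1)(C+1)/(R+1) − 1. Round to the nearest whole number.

N̂ = (884+1)(1269+1)/(300+1) − 1 = 885·1270/301 − 1
= 1123950/301 − 1 ≈ 3734.1 − 1 ≈ 3733.1 → 3733

N ≈ 3733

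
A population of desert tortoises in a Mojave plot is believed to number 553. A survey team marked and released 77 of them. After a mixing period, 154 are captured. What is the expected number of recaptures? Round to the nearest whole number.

The marked fraction of the population is 77/553, so in a sample of 154 expect C·(M/N) marked.
E[R] = 77 × 154 / 553 = 11858 / 553 ≈ 21.4 → 21

expected recaptures ≈ 21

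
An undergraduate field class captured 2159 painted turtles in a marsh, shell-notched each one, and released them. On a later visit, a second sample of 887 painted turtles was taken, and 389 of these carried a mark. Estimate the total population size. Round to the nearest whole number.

The marked fraction in the recapture sample should equal the marked fraction in the population: 389/887 = 2159/N.
N = (2159 × 887) / 389 = 1915033 / 389 ≈ 4923.0 → 4923

N ≈ 4923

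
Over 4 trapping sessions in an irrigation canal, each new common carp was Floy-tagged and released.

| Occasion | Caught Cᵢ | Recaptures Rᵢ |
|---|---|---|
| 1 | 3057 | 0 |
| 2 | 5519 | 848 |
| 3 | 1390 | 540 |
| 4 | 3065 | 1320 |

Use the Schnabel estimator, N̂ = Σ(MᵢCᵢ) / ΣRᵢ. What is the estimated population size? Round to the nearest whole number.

Marked at large before each occasion: Mᵢ = Σⱼ<ᵢ (Cⱼ − Rⱼ) → M1=0, M2=3057, M3=7728, M4=8578
Σ MᵢCᵢ = 0·3057 + 3057·5519 + 7728·1390 + 8578·3065 = 0 + 16871583 + 10741920 + 26291570 = 53905073
Σ Rᵢ = 0 + 848 + 540 + 1320 = 2708
N̂ = 53905073 / 2708 ≈ 19905.9 → 19906

N ≈ 19,906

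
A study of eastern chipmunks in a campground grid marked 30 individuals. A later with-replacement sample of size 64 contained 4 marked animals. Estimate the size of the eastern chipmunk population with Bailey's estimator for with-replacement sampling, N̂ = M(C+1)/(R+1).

N̂ = 30·(64+1)/(4+1) = 30·65/5 = 1950/5 = 390

N = 390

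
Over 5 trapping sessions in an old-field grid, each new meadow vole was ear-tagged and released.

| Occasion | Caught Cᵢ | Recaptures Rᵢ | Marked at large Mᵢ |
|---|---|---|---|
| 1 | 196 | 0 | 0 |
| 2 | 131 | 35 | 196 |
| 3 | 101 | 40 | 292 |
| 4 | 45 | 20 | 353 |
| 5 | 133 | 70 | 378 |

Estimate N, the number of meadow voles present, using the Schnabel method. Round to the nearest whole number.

Σ MᵢCᵢ = 0·196 + 196·131 + 292·101 + 353·45 + 378·133 = 0 + 25676 + 29492 + 15885 + 50274 = 121327
Σ Rᵢ = 0 + 35 + 40 + 20 + 70 = 165
N̂ = 121327 / 165 ≈ 735.3 → 735

N ≈ 735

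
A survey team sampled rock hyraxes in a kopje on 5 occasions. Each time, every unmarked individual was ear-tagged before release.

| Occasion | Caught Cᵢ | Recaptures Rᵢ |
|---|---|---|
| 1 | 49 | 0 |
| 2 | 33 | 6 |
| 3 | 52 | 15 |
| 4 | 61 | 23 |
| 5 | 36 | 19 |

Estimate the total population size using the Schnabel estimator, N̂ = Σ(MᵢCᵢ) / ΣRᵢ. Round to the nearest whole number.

Marked at large before each occasion: Mᵢ = Σⱼ<ᵢ (Cⱼ − Rⱼ) → M1=0, M2=49, M3=76, M4=113, M5=151
Σ MᵢCᵢ = 0·49 + 49·33 + 76·52 + 113·61 + 151·36 = 0 + 1617 + 3952 + 6893 + 5436 = 17898
Σ Rᵢ = 0 + 6 + 15 + 23 + 19 = 63
N̂ = 17898 / 63 ≈ 284.1 → 284

N ≈ 284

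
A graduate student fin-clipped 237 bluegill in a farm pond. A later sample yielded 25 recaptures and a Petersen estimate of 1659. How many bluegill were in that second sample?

From N = M·C/R: C = N·R / M = 1659·25 / 237 = 41475 / 237 = 175.

C = 175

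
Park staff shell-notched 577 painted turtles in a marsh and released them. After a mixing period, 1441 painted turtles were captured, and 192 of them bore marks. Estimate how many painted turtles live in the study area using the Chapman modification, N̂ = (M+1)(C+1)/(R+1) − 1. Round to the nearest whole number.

N̂ = (577+1)(1441+1)/(192+1) − 1 = 578·1442/193 − 1
= 833476/193 − 1 ≈ 4318.5 − 1 ≈ 4317.5 → 4318

N ≈ 4318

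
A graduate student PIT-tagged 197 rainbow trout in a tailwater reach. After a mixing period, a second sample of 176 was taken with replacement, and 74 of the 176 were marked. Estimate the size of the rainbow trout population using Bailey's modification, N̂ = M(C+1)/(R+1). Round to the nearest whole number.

N ≈ 465

N̂ = 197·(176+1)/(74+1) = 197·177/75 = 34869/75 ≈ 464.9 → 465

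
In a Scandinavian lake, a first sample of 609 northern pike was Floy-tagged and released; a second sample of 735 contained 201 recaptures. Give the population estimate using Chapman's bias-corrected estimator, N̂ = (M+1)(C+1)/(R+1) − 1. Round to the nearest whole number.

N ≈ 2222

N̂ = (609+1)(735+1)/(201+1) − 1 = 610·736/202 − 1
= 448960/202 − 1 ≈ 2222.6 − 1 ≈ 2221.6 → 2222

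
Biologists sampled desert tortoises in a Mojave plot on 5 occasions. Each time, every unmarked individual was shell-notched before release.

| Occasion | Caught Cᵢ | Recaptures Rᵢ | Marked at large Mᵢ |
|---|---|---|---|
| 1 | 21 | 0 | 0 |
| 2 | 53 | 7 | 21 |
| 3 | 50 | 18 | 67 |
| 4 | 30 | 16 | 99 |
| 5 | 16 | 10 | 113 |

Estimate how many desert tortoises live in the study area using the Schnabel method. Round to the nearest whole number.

N ≈ 181

Σ MᵢCᵢ = 0·21 + 21·53 + 67·50 + 99·30 + 113·16 = 0 + 1113 + 3350 + 2970 + 1808 = 9241
Σ Rᵢ = 0 + 7 + 18 + 16 + 10 = 51
N̂ = 9241 / 51 ≈ 181.2 → 181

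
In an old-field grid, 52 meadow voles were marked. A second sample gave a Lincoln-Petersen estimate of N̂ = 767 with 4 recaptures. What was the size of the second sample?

C = 59

From N = M·C/R: C = N·R / M = 767·4 / 52 = 3068 / 52 = 59.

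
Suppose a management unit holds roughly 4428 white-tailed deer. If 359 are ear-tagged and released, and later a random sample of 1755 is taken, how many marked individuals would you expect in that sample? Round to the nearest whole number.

expected recaptures ≈ 142

Expected recaptures E[R] = M·C / N.
E[R] = 359 × 1755 / 4428 = 630045 / 4428 ≈ 142.3 → 142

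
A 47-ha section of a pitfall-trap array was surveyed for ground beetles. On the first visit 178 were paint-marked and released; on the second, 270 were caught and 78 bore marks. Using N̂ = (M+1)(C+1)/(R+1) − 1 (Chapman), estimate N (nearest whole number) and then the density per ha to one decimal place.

density ≈ 13.0 ground beetles per ha

N̂ = 179·271/79 − 1 = 48509/79 − 1 ≈ 613.0 → 613
Density = N̂ / area = 613 / 47 ≈ 13.04 → 13.0 per ha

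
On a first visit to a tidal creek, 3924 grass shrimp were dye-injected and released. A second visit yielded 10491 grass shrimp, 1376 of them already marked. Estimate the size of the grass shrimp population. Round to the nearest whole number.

N ≈ 29,918

N = (3924 × 10491) / 1376 = 41166684 / 1376 ≈ 29917.6 → 29918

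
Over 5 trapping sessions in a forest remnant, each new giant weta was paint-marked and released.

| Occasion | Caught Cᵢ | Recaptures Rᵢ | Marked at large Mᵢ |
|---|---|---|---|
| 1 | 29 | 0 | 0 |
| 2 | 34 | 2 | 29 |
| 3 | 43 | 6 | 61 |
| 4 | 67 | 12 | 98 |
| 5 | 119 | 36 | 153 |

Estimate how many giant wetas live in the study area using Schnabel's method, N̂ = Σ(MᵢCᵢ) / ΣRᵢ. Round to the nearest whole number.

Σ MᵢCᵢ = 0·29 + 29·34 + 61·43 + 98·67 + 153·119 = 0 + 986 + 2623 + 6566 + 18207 = 28382
Σ Rᵢ = 0 + 2 + 6 + 12 + 36 = 56
N̂ = 28382 / 56 ≈ 506.8 → 507

N ≈ 507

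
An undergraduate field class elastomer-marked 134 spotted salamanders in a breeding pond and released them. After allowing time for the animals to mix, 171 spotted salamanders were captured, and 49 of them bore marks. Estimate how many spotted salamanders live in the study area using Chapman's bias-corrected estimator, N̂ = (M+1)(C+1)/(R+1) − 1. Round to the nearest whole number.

N ≈ 463

N̂ = (134+1)(171+1)/(49+1) − 1 = 135·172/50 − 1
= 23220/50 − 1 ≈ 464.4 − 1 ≈ 463.4 → 463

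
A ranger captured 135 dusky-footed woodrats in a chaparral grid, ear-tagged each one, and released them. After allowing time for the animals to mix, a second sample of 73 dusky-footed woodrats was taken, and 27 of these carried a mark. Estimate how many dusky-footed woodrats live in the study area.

N = 365

N = (135 × 73) / 27 = 9855 / 27 = 365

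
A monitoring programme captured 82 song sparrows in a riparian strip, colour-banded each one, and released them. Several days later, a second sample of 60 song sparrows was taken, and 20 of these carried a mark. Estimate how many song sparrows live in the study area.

N = (82 × 60) / 20 = 4920 / 20 = 246

N = 246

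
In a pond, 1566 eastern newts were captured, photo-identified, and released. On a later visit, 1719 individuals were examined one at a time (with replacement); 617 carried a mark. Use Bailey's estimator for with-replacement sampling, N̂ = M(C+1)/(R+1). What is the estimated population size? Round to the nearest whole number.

N̂ = 1566·(1719+1)/(617+1) = 1566·1720/618 = 2693520/618 ≈ 4358.4 → 4358

N ≈ 4358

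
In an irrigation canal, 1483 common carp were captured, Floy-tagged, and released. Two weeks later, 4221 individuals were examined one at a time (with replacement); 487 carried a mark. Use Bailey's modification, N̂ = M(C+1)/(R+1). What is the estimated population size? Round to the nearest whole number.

N ≈ 12,830

N̂ = 1483·(4221+1)/(487+1) = 1483·4222/488 = 6261226/488 ≈ 12830.4 → 12830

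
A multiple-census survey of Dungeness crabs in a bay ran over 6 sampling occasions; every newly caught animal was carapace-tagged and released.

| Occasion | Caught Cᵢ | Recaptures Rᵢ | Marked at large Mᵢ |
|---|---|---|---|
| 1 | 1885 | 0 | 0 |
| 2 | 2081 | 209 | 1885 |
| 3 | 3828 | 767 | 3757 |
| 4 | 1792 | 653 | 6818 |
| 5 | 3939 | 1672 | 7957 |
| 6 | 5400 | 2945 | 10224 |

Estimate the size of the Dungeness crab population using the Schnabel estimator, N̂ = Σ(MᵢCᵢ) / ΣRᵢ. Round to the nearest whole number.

N ≈ 18,744

Σ MᵢCᵢ = 0·1885 + 1885·2081 + 3757·3828 + 6818·1792 + 7957·3939 + 10224·5400 = 0 + 3922685 + 14381796 + 12217856 + 31342623 + 55209600 = 117074560
Σ Rᵢ = 0 + 209 + 767 + 653 + 1672 + 2945 = 6246
N̂ = 117074560 / 6246 ≈ 18743.9 → 18744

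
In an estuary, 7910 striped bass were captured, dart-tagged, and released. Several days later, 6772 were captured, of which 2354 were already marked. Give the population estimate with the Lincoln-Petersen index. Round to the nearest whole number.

N ≈ 22,756

N = (7910 × 6772) / 2354 = 53566520 / 2354 ≈ 22755.5 → 22756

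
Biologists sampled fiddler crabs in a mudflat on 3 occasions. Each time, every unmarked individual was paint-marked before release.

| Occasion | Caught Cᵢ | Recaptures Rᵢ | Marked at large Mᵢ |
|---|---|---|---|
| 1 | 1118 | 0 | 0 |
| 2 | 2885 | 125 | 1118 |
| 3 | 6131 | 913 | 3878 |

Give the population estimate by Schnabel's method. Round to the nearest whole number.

N ≈ 26,013

Σ MᵢCᵢ = 0·1118 + 1118·2885 + 3878·6131 = 0 + 3225430 + 23776018 = 27001448
Σ Rᵢ = 0 + 125 + 913 = 1038
N̂ = 27001448 / 1038 ≈ 26013.0 → 26013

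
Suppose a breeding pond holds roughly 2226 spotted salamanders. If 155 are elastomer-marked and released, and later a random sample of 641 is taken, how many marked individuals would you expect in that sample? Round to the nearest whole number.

expected recaptures ≈ 45

Expected recaptures E[R] = M·C / N.
E[R] = 155 × 641 / 2226 = 99355 / 2226 ≈ 44.6 → 45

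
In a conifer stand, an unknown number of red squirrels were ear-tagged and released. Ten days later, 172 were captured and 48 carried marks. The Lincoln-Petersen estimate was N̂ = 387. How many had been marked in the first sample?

From N = M·C/R: M = N·R / C = 387·48 / 172 = 18576 / 172 = 108.

M = 108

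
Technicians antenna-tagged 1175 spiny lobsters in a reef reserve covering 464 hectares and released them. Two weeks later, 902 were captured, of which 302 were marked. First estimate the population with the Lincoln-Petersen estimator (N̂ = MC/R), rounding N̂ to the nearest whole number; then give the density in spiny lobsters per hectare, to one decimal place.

density ≈ 7.6 spiny lobsters per hectare

N̂ = 1175·902/302 = 1059850/302 ≈ 3509.4 → 3509
Density = N̂ / area = 3509 / 464 ≈ 7.56 → 7.6 per hectare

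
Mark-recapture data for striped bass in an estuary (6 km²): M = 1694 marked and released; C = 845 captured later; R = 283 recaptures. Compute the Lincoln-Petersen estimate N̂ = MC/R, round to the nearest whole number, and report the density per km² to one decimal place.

N̂ = 1694·845/283 = 1431430/283 ≈ 5058.1 → 5058
Density = N̂ / area = 5058 / 6 = 843.0 per km²

density ≈ 843.0 striped bass per km²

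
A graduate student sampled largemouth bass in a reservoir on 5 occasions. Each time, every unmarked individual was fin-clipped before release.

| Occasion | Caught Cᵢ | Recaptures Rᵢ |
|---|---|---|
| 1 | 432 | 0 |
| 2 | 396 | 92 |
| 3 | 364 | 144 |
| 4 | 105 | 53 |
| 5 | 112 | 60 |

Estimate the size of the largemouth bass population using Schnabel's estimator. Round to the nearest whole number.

Marked at large before each occasion: Mᵢ = Σⱼ<ᵢ (Cⱼ − Rⱼ) → M1=0, M2=432, M3=736, M4=956, M5=1008
Σ MᵢCᵢ = 0·432 + 432·396 + 736·364 + 956·105 + 1008·112 = 0 + 171072 + 267904 + 100380 + 112896 = 652252
Σ Rᵢ = 0 + 92 + 144 + 53 + 60 = 349
N̂ = 652252 / 349 ≈ 1868.9 → 1869

N ≈ 1869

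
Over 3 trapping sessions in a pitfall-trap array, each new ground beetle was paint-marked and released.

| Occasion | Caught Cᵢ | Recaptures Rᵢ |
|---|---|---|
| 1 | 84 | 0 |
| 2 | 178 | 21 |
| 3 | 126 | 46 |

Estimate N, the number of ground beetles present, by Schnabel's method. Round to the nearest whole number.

N ≈ 676

Marked at large before each occasion: Mᵢ = Σⱼ<ᵢ (Cⱼ − Rⱼ) → M1=0, M2=84, M3=241
Σ MᵢCᵢ = 0·84 + 84·178 + 241·126 = 0 + 14952 + 30366 = 45318
Σ Rᵢ = 0 + 21 + 46 = 67
N̂ = 45318 / 67 ≈ 676.4 → 676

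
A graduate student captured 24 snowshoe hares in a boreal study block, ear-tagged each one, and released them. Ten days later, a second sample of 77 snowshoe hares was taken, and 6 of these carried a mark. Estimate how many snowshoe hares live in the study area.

N = 308

If marked individuals mix randomly, R/C ≈ M/N, giving N ≈ M·C/R.
N = (24 × 77) / 6 = 1848 / 6 = 308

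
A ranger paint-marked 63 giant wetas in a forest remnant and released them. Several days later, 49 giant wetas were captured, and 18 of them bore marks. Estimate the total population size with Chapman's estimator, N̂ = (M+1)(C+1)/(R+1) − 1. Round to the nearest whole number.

N̂ = (63+1)(49+1)/(18+1) − 1 = 64·50/19 − 1
= 3200/19 − 1 ≈ 168.4 − 1 ≈ 167.4 → 167

N ≈ 167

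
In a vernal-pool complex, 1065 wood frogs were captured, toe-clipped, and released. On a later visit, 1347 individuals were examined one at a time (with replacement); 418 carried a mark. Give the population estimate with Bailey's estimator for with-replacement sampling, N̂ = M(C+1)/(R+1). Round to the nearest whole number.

N̂ = 1065·(1347+1)/(418+1) = 1065·1348/419 = 1435620/419 ≈ 3426.3 → 3426

N ≈ 3426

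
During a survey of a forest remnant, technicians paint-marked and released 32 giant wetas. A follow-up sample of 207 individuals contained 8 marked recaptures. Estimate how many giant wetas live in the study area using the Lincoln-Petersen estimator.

N = (32 × 207) / 8 = 6624 / 8 = 828

N = 828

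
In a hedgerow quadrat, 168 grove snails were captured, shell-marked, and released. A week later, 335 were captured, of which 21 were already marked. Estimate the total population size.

N = 2680

The marked fraction in the recapture sample should equal the marked fraction in the population: 21/335 = 168/N.
N = (168 × 335) / 21 = 56280 / 21 = 2680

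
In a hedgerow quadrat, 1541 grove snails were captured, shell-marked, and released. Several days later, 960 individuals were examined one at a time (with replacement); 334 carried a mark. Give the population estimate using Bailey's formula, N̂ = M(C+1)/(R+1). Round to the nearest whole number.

N̂ = 1541·(960+1)/(334+1) = 1541·961/335 = 1480901/335 ≈ 4420.6 → 4421

N ≈ 4421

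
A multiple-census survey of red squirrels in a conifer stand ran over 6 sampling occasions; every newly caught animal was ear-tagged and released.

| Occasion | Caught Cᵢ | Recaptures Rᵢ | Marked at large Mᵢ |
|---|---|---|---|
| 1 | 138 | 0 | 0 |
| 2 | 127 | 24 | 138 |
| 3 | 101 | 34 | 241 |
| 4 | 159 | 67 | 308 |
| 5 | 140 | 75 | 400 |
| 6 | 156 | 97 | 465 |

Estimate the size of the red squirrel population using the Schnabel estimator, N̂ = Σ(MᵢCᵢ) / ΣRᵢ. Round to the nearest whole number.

N ≈ 739

Σ MᵢCᵢ = 0·138 + 138·127 + 241·101 + 308·159 + 400·140 + 465·156 = 0 + 17526 + 24341 + 48972 + 56000 + 72540 = 219379
Σ Rᵢ = 0 + 24 + 34 + 67 + 75 + 97 = 297
N̂ = 219379 / 297 ≈ 738.6 → 739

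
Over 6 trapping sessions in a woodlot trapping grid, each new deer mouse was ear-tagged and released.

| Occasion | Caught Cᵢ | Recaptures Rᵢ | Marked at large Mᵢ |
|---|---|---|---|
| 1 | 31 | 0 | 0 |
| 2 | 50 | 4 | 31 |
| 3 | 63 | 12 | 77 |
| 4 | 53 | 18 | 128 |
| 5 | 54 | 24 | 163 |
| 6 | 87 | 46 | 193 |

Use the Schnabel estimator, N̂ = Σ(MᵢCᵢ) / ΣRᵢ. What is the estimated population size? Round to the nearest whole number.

N ≈ 373

Σ MᵢCᵢ = 0·31 + 31·50 + 77·63 + 128·53 + 163·54 + 193·87 = 0 + 1550 + 4851 + 6784 + 8802 + 16791 = 38778
Σ Rᵢ = 0 + 4 + 12 + 18 + 24 + 46 = 104
N̂ = 38778 / 104 ≈ 372.9 → 373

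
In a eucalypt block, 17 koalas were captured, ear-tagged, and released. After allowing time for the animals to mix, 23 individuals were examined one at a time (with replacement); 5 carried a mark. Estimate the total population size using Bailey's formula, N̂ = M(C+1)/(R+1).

N̂ = 17·(23+1)/(5+1) = 17·24/6 = 408/6 = 68

N = 68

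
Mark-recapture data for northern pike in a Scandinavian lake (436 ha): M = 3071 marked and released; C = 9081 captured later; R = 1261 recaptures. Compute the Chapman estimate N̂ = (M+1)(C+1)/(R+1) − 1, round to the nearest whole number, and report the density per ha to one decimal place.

N̂ = 3072·9082/1262 − 1 = 27899904/1262 − 1 ≈ 22106.7 → 22107
Density = N̂ / area = 22107 / 436 ≈ 50.70 → 50.7 per ha

density ≈ 50.7 northern pike per ha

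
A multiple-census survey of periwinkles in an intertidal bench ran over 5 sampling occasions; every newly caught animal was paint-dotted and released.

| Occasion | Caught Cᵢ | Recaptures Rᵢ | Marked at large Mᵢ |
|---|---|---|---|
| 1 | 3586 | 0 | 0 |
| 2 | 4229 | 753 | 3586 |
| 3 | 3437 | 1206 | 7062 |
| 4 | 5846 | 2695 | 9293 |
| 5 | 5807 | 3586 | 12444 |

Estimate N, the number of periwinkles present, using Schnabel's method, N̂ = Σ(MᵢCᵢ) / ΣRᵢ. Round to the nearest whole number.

N ≈ 20,149

Σ MᵢCᵢ = 0·3586 + 3586·4229 + 7062·3437 + 9293·5846 + 12444·5807 = 0 + 15165194 + 24272094 + 54326878 + 72262308 = 166026474
Σ Rᵢ = 0 + 753 + 1206 + 2695 + 3586 = 8240
N̂ = 166026474 / 8240 ≈ 20148.8 → 20149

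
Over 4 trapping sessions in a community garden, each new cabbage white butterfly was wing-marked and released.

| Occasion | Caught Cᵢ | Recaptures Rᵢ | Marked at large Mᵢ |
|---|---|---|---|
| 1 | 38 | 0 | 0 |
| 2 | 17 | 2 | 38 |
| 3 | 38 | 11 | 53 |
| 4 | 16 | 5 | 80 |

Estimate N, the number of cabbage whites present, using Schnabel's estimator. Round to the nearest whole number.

N ≈ 219

Σ MᵢCᵢ = 0·38 + 38·17 + 53·38 + 80·16 = 0 + 646 + 2014 + 1280 = 3940
Σ Rᵢ = 0 + 2 + 11 + 5 = 18
N̂ = 3940 / 18 ≈ 218.9 → 219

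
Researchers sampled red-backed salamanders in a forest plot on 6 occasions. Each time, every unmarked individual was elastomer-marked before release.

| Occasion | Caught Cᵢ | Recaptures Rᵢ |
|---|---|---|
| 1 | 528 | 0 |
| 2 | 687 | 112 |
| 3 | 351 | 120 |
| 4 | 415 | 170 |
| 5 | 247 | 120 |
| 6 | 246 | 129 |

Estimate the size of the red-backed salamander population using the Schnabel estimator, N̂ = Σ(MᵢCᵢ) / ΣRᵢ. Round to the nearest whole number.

Marked at large before each occasion: Mᵢ = Σⱼ<ᵢ (Cⱼ − Rⱼ) → M1=0, M2=528, M3=1103, M4=1334, M5=1579, M6=1706
Σ MᵢCᵢ = 0·528 + 528·687 + 1103·351 + 1334·415 + 1579·247 + 1706·246 = 0 + 362736 + 387153 + 553610 + 390013 + 419676 = 2113188
Σ Rᵢ = 0 + 112 + 120 + 170 + 120 + 129 = 651
N̂ = 2113188 / 651 ≈ 3246.1 → 3246

N ≈ 3246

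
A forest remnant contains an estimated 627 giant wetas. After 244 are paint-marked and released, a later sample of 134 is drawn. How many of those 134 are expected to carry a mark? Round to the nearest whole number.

Expected recaptures E[R] = M·C / N.
E[R] = 244 × 134 / 627 = 32696 / 627 ≈ 52.1 → 52

expected recaptures ≈ 52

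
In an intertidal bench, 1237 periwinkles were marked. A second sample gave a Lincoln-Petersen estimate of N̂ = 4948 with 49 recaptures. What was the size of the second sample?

From N = M·C/R: C = N·R / M = 4948·49 / 1237 = 242452 / 1237 = 196.

C = 196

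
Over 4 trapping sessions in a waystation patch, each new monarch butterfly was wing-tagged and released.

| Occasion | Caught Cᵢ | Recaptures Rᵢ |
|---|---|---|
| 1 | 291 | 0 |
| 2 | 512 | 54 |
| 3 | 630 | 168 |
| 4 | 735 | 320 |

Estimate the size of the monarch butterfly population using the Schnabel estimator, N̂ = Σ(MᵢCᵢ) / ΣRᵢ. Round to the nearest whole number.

N ≈ 2788

Marked at large before each occasion: Mᵢ = Σⱼ<ᵢ (Cⱼ − Rⱼ) → M1=0, M2=291, M3=749, M4=1211
Σ MᵢCᵢ = 0·291 + 291·512 + 749·630 + 1211·735 = 0 + 148992 + 471870 + 890085 = 1510947
Σ Rᵢ = 0 + 54 + 168 + 320 = 542
N̂ = 1510947 / 542 ≈ 2787.7 → 2788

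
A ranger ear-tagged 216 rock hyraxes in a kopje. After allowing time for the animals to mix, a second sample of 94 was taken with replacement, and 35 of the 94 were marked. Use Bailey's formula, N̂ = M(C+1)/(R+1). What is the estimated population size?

N̂ = 216·(94+1)/(35+1) = 216·95/36 = 20520/36 = 570

N = 570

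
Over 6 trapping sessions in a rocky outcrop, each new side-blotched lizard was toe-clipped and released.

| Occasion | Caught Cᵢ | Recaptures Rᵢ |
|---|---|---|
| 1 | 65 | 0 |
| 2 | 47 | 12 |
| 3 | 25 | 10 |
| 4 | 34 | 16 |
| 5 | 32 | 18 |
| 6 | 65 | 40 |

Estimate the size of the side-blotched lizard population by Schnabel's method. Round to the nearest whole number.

Marked at large before each occasion: Mᵢ = Σⱼ<ᵢ (Cⱼ − Rⱼ) → M1=0, M2=65, M3=100, M4=115, M5=133, M6=147
Σ MᵢCᵢ = 0·65 + 65·47 + 100·25 + 115·34 + 133·32 + 147·65 = 0 + 3055 + 2500 + 3910 + 4256 + 9555 = 23276
Σ Rᵢ = 0 + 12 + 10 + 16 + 18 + 40 = 96
N̂ = 23276 / 96 ≈ 242.46 → 242

N ≈ 242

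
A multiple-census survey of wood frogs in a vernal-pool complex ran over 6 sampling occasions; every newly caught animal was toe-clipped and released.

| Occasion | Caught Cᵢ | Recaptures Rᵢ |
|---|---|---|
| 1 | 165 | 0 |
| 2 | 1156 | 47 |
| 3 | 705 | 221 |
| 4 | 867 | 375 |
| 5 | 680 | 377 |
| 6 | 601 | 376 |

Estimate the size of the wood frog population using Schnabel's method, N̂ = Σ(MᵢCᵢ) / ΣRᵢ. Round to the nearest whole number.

N ≈ 4067

Marked at large before each occasion: Mᵢ = Σⱼ<ᵢ (Cⱼ − Rⱼ) → M1=0, M2=165, M3=1274, M4=1758, M5=2250, M6=2553
Σ MᵢCᵢ = 0·165 + 165·1156 + 1274·705 + 1758·867 + 2250·680 + 2553·601 = 0 + 190740 + 898170 + 1524186 + 1530000 + 1534353 = 5677449
Σ Rᵢ = 0 + 47 + 221 + 375 + 377 + 376 = 1396
N̂ = 5677449 / 1396 ≈ 4066.9 → 4067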